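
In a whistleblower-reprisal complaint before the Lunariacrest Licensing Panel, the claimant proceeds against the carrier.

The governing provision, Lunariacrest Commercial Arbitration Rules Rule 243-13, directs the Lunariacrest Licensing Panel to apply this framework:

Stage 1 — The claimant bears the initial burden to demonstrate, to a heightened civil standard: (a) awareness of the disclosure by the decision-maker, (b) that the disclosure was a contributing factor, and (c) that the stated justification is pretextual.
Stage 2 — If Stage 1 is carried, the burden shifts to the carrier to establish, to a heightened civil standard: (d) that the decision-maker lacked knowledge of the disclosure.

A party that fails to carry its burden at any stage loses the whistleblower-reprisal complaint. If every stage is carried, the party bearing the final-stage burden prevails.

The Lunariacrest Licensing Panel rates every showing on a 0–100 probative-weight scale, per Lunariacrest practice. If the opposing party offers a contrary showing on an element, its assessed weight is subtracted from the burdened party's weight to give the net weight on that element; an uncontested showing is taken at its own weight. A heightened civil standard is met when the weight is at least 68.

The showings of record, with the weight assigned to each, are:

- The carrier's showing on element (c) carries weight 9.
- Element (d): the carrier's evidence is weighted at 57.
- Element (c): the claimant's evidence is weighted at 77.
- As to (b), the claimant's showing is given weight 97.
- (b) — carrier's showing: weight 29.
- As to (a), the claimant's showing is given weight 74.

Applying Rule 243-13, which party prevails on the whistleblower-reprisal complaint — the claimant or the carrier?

Stage 1 (claimant, a heightened civil standard, weight is at least 68): (a) 74 ≥ 68 — meets; (b) net 97−29=68 ≥ 68 — meets; (c) net 77−9=68 ≥ 68 — meets.
  The claimant carries Stage 1; the carrier now bears the burden.
Stage 2 (carrier, a heightened civil standard, weight is at least 68): (d) 57 < 68 — fails.
  Not every element is met, so the carrier fails to carry Stage 2.
So the claimant prevails.

claimant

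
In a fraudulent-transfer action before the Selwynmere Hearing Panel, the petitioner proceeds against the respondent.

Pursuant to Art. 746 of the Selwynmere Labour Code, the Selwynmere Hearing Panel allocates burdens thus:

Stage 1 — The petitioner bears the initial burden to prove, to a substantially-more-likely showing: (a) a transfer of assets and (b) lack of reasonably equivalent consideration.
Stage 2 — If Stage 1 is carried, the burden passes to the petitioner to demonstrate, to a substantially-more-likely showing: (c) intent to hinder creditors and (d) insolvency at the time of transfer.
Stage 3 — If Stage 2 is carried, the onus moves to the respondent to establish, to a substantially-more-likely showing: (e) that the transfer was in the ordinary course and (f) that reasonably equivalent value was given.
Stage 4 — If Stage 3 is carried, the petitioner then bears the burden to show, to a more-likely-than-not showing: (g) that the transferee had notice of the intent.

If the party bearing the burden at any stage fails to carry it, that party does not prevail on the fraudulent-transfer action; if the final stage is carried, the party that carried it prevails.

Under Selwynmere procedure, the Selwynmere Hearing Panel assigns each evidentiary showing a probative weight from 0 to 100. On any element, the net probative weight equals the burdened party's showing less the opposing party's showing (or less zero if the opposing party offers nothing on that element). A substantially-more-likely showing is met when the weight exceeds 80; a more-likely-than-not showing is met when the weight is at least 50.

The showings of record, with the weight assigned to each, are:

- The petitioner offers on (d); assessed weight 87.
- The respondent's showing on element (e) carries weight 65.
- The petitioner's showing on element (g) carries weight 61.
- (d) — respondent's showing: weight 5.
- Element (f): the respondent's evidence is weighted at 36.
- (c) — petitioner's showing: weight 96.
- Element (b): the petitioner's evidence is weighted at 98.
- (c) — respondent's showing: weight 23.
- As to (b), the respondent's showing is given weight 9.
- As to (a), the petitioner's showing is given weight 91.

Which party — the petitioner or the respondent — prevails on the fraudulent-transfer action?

Stage 1 — burden on petitioner; standard: a substantially-more-likely showing (weight exceeds 80).
    (a): 91 > 80 [met]
    (b): 98 − 9 = 89 > 80 [met]
  Stage 1 is satisfied; the petitioner continues to bear the burden.
Stage 2 — burden on petitioner; standard: a substantially-more-likely showing (weight exceeds 80).
    (c): 96 − 23 = 73 ≤ 80 [not met]
    (d): 87 − 5 = 82 > 80 [met]
  The petitioner does not carry Stage 2.
So the respondent prevails.

respondent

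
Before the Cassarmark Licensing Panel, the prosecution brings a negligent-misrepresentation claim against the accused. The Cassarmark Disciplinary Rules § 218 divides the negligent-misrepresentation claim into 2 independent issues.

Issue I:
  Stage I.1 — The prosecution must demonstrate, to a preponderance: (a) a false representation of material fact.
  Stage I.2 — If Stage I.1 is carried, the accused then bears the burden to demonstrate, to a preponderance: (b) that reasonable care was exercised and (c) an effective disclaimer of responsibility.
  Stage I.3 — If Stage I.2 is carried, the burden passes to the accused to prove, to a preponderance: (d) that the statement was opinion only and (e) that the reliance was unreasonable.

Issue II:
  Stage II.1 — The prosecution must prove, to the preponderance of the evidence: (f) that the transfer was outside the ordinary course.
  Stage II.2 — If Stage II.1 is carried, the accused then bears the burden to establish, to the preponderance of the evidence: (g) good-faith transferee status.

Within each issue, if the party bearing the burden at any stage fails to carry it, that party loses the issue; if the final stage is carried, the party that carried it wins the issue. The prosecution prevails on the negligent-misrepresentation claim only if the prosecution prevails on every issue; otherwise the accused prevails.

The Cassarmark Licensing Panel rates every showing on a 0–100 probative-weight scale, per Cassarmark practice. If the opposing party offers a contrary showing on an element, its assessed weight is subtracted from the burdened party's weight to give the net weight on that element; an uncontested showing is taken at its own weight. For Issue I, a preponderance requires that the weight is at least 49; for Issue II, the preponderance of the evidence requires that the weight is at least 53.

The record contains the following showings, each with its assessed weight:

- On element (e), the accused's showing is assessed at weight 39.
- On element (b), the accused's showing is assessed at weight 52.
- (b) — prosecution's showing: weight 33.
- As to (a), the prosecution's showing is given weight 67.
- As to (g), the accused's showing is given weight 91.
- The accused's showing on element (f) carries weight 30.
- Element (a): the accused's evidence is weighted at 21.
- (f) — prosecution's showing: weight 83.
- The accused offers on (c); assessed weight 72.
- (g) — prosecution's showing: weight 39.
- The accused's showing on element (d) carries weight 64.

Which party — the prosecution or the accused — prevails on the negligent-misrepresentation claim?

— Issue I —
Stage I.1 (prosecution, a preponderance, weight is at least 49): (a) net 67−21=46 < 49 — fails.
  The prosecution does not carry Stage I.1.
So the accused prevails on this issue.
— Issue II —
Stage II.1 (prosecution, the preponderance of the evidence, weight is at least 53): (f) net 83−30=53 ≥ 53 — meets.
  The prosecution carries Stage II.1; the accused now bears the burden.
Stage II.2 (accused, the preponderance of the evidence, weight is at least 53): (g) net 91−39=52 < 53 — fails.
  Stage II.2 not carried; the accused fails its burden.
The analysis ends at Stage II.2; the prosecution prevails on this issue.
Per-issue: Issue I → accused; Issue II → prosecution. The prosecution must prevail on every issue; overall, the accused prevails.

accused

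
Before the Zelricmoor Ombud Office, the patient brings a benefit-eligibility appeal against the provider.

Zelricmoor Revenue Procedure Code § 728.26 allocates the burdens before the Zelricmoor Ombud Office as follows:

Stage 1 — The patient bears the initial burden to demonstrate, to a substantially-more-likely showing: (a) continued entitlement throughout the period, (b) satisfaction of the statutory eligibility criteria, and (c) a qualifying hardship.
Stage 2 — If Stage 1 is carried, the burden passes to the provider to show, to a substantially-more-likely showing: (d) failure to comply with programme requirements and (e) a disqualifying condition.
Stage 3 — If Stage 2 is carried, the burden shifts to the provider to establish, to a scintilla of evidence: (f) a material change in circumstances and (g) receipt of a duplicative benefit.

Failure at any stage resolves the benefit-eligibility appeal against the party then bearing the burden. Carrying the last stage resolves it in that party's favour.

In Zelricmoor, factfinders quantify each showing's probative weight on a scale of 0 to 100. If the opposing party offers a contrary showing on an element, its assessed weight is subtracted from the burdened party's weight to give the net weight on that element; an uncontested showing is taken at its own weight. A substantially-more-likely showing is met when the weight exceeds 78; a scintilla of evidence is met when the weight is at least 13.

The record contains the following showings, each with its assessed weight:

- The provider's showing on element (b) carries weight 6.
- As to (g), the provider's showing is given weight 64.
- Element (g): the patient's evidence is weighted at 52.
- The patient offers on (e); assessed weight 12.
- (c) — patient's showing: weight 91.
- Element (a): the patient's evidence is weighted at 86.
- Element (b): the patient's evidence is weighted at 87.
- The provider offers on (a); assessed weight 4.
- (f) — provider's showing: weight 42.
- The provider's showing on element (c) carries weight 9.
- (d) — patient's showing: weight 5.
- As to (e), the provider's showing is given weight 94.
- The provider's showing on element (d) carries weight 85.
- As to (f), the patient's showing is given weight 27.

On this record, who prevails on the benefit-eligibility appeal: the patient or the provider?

Stage 1 (patient, a substantially-more-likely showing, weight exceeds 78): (a) net 86−4=82 > 78 — meets; (b) net 87−6=81 > 78 — meets; (c) net 91−9=82 > 78 — meets.
  Stage 1 is satisfied; the onus moves to the provider.
Stage 2 (provider, a substantially-more-likely showing, weight exceeds 78): (d) net 85−5=80 > 78 — meets; (e) net 94−12=82 > 78 — meets.
  Stage 2 carried; the burden remains with the provider.
Stage 3 (provider, a scintilla of evidence, weight is at least 13): (f) net 42−27=15 ≥ 13 — meets; (g) net 64−52=12 < 13 — fails.
  Not every element is met, so the provider fails to carry Stage 3.
So the patient prevails.

patient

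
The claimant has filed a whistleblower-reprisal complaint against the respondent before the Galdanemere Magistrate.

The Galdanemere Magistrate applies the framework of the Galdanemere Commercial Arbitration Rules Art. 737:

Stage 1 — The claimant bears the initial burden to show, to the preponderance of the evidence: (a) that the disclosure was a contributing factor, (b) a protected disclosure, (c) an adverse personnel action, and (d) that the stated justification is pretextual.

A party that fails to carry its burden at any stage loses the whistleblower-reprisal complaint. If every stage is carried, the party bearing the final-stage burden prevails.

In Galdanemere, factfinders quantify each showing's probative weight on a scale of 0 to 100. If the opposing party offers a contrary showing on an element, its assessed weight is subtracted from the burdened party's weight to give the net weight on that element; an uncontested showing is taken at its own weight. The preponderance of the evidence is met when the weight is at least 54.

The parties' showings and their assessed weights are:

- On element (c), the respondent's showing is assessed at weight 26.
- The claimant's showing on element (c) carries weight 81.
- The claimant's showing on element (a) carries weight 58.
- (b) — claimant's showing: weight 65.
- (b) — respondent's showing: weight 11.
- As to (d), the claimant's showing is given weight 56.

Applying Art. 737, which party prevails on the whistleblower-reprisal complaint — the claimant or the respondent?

claimant

Stage 1 (claimant, the preponderance of the evidence, weight is at least 54): (a) 58 ≥ 54 — meets; (b) net 65−11=54 ≥ 54 — meets; (c) net 81−26=55 ≥ 54 — meets; (d) 56 ≥ 54 — meets.
  All elements met at the final stage.
With every stage satisfied, the claimant prevails.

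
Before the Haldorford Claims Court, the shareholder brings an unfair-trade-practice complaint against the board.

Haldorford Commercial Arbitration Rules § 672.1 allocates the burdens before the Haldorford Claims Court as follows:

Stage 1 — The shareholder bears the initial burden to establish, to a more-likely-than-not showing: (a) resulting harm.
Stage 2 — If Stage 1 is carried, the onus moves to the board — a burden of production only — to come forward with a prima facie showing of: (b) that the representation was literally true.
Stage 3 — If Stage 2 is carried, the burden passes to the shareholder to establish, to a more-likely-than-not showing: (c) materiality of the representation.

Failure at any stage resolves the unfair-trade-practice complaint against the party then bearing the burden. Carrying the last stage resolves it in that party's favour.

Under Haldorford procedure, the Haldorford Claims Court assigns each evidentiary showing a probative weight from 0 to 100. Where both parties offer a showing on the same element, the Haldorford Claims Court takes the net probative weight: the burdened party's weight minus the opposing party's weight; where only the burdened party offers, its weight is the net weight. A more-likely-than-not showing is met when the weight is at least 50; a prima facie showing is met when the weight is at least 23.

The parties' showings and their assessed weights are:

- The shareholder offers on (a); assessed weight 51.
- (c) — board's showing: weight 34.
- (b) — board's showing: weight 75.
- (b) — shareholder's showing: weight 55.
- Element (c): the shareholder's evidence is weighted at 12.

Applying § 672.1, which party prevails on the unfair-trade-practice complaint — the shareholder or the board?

At Stage 1 the shareholder must meet a more-likely-than-not showing (weight is at least 50): on (a) the weight is 51, which does reach 50, so (a) meets the standard.
  All elements met. The burden passes to the board.
At Stage 2 the board must meet a prima facie showing (weight is at least 23): on (b) the weight is 75 less the opposing 55 gives net 20, < 23, so (b) does not meet the standard.
  Not every element is met, so the board fails to carry Stage 2.
So the shareholder prevails.

shareholder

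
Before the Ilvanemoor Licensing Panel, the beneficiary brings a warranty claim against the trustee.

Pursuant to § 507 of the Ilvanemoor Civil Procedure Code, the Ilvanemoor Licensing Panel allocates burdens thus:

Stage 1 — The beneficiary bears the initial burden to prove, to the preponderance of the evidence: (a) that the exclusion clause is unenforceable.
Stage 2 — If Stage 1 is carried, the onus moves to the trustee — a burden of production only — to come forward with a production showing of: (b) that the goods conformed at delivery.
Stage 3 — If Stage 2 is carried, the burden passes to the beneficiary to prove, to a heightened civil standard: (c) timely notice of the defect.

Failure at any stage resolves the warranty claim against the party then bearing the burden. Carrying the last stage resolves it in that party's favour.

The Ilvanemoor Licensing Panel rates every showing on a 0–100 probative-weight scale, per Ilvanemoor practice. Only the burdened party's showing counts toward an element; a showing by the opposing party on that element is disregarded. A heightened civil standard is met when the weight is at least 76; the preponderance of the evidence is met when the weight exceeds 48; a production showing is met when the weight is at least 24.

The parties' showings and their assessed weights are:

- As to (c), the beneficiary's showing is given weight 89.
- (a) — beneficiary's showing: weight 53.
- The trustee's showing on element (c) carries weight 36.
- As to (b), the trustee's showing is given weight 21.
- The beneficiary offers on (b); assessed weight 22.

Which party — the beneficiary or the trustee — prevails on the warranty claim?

Stage 1 — burden on beneficiary; standard: the preponderance of the evidence (weight exceeds 48).
    (a): 53 > 48 [met]
  Stage 1 is satisfied; the onus moves to the trustee.
Stage 2 — burden on trustee; standard: a production showing (weight is at least 24).
    (b): 21 (beneficiary's 22 disregarded) < 24 [not met]
  Not every element is met, so the trustee fails to carry Stage 2.
So the beneficiary prevails.

beneficiary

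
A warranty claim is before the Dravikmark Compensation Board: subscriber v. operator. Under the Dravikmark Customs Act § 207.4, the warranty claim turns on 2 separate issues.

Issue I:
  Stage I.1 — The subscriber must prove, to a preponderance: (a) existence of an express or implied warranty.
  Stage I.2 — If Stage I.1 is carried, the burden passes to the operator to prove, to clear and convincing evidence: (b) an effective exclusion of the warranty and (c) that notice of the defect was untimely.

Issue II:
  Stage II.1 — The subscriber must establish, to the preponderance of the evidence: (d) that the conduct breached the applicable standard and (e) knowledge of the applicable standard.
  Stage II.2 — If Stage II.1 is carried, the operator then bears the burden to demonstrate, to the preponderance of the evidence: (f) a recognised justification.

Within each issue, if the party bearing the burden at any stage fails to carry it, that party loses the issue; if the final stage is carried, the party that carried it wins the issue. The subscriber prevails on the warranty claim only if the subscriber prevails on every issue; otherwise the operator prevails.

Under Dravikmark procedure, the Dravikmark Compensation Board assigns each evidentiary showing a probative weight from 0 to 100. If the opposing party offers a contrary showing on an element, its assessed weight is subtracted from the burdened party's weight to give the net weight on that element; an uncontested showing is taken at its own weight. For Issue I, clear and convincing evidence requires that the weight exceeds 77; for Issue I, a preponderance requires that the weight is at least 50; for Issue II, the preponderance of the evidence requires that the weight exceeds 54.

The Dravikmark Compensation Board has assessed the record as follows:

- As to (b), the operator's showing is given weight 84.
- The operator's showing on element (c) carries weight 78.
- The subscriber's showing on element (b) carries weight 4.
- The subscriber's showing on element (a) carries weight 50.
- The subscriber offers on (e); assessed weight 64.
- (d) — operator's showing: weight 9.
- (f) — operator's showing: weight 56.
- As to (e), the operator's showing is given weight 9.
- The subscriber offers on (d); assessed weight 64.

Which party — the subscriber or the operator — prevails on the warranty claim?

— Issue I —
Stage I.1 — burden on subscriber; standard: a preponderance (weight is at least 50).
    (a): 50 ≥ 50 [met]
  The subscriber carries Stage I.1; the operator now bears the burden.
Stage I.2 — burden on operator; standard: clear and convincing evidence (weight exceeds 77).
    (b): 84 − 4 = 80 > 77 [met]
    (c): 78 > 77 [met]
  Stage I.2 carried; the final stage is satisfied.
Every stage carried; the operator prevails on this issue.
— Issue II —
Stage II.1 (subscriber, the preponderance of the evidence, weight exceeds 54): (d) net 64−9=55 > 54 — meets; (e) net 64−9=55 > 54 — meets.
  Stage II.1 carried; the burden shifts to the operator.
Stage II.2 (operator, the preponderance of the evidence, weight exceeds 54): (f) 56 > 54 — meets.
  All elements met at the final stage.
With every stage satisfied, the operator prevails on this issue.
Per-issue: Issue I → operator; Issue II → operator. The subscriber must prevail on every issue; overall, the operator prevails.

operator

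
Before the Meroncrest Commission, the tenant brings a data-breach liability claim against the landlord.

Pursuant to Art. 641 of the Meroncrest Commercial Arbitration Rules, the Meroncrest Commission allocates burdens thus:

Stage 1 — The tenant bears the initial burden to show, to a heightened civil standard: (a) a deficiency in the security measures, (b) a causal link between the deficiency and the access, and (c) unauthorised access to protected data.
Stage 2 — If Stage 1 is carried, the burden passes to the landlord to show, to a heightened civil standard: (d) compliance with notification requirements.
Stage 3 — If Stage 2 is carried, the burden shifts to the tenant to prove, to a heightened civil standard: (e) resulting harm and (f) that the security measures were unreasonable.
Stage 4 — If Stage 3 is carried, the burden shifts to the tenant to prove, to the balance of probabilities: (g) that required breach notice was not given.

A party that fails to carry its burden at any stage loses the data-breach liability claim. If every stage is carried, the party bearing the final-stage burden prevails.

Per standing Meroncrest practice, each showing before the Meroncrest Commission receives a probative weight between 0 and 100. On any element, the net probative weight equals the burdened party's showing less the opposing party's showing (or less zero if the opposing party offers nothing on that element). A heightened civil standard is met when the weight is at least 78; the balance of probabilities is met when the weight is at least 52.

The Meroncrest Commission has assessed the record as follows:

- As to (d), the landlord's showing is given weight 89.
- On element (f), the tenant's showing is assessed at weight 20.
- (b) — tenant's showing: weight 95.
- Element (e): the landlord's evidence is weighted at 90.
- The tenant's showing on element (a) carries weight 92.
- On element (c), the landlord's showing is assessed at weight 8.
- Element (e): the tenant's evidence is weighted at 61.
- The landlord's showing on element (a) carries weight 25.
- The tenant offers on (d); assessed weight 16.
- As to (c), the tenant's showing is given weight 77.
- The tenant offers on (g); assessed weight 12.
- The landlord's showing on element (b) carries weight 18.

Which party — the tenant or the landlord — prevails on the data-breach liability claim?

Stage 1 (tenant, a heightened civil standard, weight is at least 78): (a) net 92−25=67 < 78 — fails; (b) net 95−18=77 < 78 — fails; (c) net 77−8=69 < 78 — fails.
  Stage 1 not carried; the tenant fails its burden.
The analysis ends at Stage 1; the landlord prevails.

landlord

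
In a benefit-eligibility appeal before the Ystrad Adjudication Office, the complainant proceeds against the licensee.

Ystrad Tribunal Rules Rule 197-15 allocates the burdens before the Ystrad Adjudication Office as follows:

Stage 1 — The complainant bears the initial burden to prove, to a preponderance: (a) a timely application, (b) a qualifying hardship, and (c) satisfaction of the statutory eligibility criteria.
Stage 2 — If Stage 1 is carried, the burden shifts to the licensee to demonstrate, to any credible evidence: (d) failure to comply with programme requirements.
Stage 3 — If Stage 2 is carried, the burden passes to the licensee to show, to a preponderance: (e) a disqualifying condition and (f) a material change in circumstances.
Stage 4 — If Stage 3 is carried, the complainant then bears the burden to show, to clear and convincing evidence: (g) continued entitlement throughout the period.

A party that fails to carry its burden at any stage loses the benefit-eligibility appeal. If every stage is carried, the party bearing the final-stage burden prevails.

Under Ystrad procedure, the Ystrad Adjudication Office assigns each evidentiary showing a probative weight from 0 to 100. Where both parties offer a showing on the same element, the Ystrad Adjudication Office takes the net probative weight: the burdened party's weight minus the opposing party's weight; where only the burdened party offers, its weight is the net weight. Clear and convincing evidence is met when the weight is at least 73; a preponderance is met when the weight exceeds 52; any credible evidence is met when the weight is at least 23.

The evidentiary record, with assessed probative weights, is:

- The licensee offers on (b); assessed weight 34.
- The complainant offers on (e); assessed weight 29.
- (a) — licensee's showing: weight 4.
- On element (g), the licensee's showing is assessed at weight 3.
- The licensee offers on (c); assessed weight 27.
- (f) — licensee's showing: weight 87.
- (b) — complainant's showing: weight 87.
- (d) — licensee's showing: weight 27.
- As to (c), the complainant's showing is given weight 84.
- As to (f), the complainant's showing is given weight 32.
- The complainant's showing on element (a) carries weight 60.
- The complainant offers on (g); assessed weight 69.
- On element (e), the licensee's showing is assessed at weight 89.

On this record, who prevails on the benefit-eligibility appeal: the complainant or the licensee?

licensee

Stage 1 — burden on complainant; standard: a preponderance (weight exceeds 52).
    (a): 60 − 4 = 56 > 52 [met]
    (b): 87 − 34 = 53 > 52 [met]
    (c): 84 − 27 = 57 > 52 [met]
  All elements met. The burden passes to the licensee.
Stage 2 — burden on licensee; standard: any credible evidence (weight is at least 23).
    (d): 27 ≥ 23 [met]
  Stage 2 is satisfied; the licensee continues to bear the burden.
Stage 3 — burden on licensee; standard: a preponderance (weight exceeds 52).
    (e): 89 − 29 = 60 > 52 [met]
    (f): 87 − 32 = 55 > 52 [met]
  Stage 3 is satisfied; the onus moves to the complainant.
Stage 4 — burden on complainant; standard: clear and convincing evidence (weight is at least 73).
    (g): 69 − 3 = 66 < 73 [not met]
  Stage 4 not carried; the complainant fails its burden.
So the licensee prevails.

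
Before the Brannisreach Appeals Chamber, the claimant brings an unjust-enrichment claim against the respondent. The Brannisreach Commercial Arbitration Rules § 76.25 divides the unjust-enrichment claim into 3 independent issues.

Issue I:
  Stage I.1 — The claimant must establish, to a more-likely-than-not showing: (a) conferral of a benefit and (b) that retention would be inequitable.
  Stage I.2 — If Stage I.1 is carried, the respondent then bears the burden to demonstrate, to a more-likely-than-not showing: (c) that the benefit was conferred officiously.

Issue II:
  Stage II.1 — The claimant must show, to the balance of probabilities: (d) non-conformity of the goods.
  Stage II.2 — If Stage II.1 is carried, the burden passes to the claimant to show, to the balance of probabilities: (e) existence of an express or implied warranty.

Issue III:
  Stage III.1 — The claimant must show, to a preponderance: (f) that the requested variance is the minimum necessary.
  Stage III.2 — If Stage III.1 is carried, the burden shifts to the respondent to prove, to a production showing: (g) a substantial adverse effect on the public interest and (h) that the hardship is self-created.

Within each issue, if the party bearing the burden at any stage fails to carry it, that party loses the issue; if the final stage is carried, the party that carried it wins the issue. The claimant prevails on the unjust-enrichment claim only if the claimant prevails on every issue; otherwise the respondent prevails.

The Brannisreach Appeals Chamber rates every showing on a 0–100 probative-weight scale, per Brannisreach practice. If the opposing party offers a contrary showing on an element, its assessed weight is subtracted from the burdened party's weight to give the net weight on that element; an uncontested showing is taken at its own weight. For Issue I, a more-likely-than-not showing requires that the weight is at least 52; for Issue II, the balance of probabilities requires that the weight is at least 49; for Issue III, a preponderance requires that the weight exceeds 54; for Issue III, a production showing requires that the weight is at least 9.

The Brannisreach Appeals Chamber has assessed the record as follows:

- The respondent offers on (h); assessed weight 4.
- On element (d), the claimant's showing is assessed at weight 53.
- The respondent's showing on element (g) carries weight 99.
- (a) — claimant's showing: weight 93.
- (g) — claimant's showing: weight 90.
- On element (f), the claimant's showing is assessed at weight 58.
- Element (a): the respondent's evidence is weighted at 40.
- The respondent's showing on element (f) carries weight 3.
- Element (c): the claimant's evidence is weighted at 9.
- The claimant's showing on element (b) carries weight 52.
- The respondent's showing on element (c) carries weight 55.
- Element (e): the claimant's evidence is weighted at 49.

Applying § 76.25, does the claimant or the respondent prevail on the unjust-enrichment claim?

— Issue I —
Stage I.1 — burden on claimant; standard: a more-likely-than-not showing (weight is at least 52).
    (a): 93 − 40 = 53 ≥ 52 [met]
    (b): 52 ≥ 52 [met]
  The claimant carries Stage I.1; the respondent now bears the burden.
Stage I.2 — burden on respondent; standard: a more-likely-than-not showing (weight is at least 52).
    (c): 55 − 9 = 46 < 52 [not met]
  The respondent does not carry Stage I.2.
The analysis ends at Stage I.2; the claimant prevails on this issue.
— Issue II —
At Stage II.1 the claimant must meet the balance of probabilities (weight is at least 49): on (d) the weight is 53, which does reach 49, so (d) meets the standard.
  All elements met. The claimant retains the burden for Stage II.2.
At Stage II.2 the claimant must meet the balance of probabilities (weight is at least 49): on (e) the weight is 49, ≥ 49, so (e) meets the standard.
  The claimant carries the last stage.
Every stage carried; the claimant prevails on this issue.
— Issue III —
Stage III.1 — burden on claimant; standard: a preponderance (weight exceeds 54).
    (f): 58 − 3 = 55 > 54 [met]
  The claimant carries Stage III.1; the respondent now bears the burden.
Stage III.2 — burden on respondent; standard: a production showing (weight is at least 9).
    (g): 99 − 90 = 9 ≥ 9 [met]
    (h): 4 < 9 [not met]
  Not every element is met, so the respondent fails to carry Stage III.2.
The analysis ends at Stage III.2; the claimant prevails on this issue.
Per-issue: Issue I → claimant; Issue II → claimant; Issue III → claimant. The claimant must prevail on every issue; overall, the claimant prevails.

claimant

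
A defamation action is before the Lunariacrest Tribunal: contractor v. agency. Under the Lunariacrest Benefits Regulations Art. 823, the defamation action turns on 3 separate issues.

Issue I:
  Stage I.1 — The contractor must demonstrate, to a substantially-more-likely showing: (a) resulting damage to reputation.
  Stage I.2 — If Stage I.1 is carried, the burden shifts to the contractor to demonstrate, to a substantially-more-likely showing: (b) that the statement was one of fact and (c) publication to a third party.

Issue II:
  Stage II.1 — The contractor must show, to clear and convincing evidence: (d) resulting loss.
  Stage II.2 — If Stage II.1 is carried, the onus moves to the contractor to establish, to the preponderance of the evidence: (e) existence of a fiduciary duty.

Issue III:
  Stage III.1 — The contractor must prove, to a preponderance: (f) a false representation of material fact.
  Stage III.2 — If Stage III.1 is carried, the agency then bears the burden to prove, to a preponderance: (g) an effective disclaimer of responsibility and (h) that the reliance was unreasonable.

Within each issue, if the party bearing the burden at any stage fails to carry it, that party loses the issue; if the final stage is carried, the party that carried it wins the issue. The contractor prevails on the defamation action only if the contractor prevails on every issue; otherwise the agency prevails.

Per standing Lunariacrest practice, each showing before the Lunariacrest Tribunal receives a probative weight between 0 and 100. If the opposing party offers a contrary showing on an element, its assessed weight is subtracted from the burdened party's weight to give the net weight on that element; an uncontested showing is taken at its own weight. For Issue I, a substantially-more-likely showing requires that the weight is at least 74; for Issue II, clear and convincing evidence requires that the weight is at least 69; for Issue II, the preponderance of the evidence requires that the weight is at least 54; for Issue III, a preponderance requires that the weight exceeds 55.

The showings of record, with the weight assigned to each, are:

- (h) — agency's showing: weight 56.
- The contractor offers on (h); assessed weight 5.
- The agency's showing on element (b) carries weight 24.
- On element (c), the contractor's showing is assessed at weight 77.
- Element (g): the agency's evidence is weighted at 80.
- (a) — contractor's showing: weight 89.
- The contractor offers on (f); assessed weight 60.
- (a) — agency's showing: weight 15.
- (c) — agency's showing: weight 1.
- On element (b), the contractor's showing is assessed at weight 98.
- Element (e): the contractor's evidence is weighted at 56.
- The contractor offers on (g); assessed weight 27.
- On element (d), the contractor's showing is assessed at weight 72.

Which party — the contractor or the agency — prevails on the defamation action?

contractor

— Issue I —
At Stage I.1 the contractor must meet a substantially-more-likely showing (weight is at least 74): on (a) the weight is 89 less the opposing 15 gives net 74, ≥ 74, so (a) meets the standard.
  Stage I.1 carried; the burden remains with the contractor.
At Stage I.2 the contractor must meet a substantially-more-likely showing (weight is at least 74): on (b) the weight is 98 less the opposing 24 gives net 74, which does reach 74, so (b) meets the standard; on (c) the weight is 77 less the opposing 1 gives net 76, which does reach 74, so (c) meets the standard.
  Stage I.2 carried; the final stage is satisfied.
With every stage satisfied, the contractor prevails on this issue.
— Issue II —
Stage II.1 — burden on contractor; standard: clear and convincing evidence (weight is at least 69).
    (d): 72 ≥ 69 [met]
  Stage II.1 carried; the burden remains with the contractor.
Stage II.2 — burden on contractor; standard: the preponderance of the evidence (weight is at least 54).
    (e): 56 ≥ 54 [met]
  The contractor carries the last stage.
All stages carried — the contractor prevails on this issue.
— Issue III —
Stage III.1 — burden on contractor; standard: a preponderance (weight exceeds 55).
    (f): 60 > 55 [met]
  Stage III.1 carried; the burden shifts to the agency.
Stage III.2 — burden on agency; standard: a preponderance (weight exceeds 55).
    (g): 80 − 27 = 53 ≤ 55 [not met]
    (h): 56 − 5 = 51 ≤ 55 [not met]
  The agency does not carry Stage III.2.
So the contractor prevails on this issue.
Per-issue: Issue I → contractor; Issue II → contractor; Issue III → contractor. The contractor must prevail on every issue; overall, the contractor prevails.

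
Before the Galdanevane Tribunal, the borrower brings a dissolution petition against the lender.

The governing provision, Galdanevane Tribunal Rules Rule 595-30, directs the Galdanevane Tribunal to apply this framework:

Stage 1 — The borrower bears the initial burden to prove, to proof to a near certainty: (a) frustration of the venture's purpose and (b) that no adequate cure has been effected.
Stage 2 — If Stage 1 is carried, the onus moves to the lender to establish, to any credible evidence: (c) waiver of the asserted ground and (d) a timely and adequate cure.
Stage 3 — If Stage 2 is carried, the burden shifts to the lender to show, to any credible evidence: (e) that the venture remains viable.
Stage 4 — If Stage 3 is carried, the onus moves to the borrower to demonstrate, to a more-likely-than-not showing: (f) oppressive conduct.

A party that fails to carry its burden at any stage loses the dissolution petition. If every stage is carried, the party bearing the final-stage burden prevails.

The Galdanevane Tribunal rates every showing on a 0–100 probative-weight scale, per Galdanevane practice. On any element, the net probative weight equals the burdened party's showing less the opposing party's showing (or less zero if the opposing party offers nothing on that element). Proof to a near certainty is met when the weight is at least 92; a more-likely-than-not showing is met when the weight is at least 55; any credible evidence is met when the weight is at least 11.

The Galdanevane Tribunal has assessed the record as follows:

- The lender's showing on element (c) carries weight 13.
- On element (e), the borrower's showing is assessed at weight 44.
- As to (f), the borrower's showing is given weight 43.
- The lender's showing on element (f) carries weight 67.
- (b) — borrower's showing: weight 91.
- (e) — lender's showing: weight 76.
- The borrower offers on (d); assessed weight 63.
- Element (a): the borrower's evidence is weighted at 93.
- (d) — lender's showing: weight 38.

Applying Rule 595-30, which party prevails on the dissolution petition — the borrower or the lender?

lender

At Stage 1 the borrower must meet proof to a near certainty (weight is at least 92): on (a) the weight is 93, ≥ 92, so (a) meets the standard; on (b) the weight is 91, < 92, so (b) does not meet the standard.
  Not every element is met, so the borrower fails to carry Stage 1.
The lender prevails.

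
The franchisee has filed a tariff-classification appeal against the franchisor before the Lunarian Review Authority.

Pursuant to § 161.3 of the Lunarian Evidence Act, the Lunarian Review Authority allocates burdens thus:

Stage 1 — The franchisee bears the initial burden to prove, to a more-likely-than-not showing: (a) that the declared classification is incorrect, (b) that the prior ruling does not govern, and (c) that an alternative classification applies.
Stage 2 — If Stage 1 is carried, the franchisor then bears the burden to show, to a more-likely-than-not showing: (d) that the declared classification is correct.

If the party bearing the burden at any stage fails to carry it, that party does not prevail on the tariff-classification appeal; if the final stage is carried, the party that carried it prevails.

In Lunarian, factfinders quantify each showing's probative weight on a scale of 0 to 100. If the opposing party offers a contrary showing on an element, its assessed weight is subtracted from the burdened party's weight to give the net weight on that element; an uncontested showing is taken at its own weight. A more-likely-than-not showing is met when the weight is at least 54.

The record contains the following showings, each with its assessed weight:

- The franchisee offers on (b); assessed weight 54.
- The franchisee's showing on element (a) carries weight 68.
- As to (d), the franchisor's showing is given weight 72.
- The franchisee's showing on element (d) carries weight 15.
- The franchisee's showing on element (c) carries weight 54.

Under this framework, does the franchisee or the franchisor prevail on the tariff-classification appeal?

Stage 1 — burden on franchisee; standard: a more-likely-than-not showing (weight is at least 54).
    (a): 68 ≥ 54 [met]
    (b): 54 ≥ 54 [met]
    (c): 54 ≥ 54 [met]
  Stage 1 carried; the burden shifts to the franchisor.
Stage 2 — burden on franchisor; standard: a more-likely-than-not showing (weight is at least 54).
    (d): 72 − 15 = 57 ≥ 54 [met]
  Stage 2 carried; the final stage is satisfied.
Every stage carried; the franchisor prevails.

franchisor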